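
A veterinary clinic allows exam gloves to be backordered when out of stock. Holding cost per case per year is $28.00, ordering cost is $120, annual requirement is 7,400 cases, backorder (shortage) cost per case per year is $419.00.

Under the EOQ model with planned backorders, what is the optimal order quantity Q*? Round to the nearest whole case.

260 cases

Basic EOQ = √(2·7,400·120/28) = 251.850
Backorder adjustment √((H+b)/b) = √((28+419)/419) = 1.0329
Q* = 251.850 × 1.0329 ≈ 260.13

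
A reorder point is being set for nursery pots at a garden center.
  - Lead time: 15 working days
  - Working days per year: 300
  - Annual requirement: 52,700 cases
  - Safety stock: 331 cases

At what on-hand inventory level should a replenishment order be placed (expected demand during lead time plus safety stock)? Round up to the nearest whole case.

Daily demand d = 52,700 / 300 = 175.667 cases/day
Demand during lead time = 175.667 × 15 = 2,635.00
Reorder point = 2,635.00 + 331 = 2,966.00 → round up

2,966 cases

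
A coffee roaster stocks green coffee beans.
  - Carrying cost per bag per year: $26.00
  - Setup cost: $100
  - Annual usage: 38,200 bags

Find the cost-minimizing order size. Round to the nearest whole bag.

542 bags

2DS/H = 2·38,200·100/26 = 293,846.15
EOQ = √293,846.15 ≈ 542.08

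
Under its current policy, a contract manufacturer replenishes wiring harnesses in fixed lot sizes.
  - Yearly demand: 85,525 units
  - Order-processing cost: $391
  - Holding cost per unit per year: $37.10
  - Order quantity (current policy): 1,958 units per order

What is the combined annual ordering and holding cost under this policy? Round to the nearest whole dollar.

$53,400

Ordering: D/Q × S = 85,525/1,958 × $391 = $17,078.79
Holding:  Q/2 × H = 1,958/2 × $37.1 = $36,320.90
Total = $17,078.79 + $36,320.90 = $53,399.69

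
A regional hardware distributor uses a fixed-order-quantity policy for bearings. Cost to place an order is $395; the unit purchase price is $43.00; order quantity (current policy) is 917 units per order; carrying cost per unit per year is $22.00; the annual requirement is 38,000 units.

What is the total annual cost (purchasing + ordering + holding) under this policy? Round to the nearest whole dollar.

$1,660,456

Annual ordering cost = (D/Q)·S = (38,000/917) × 395 = $16,368.59
Annual holding cost  = (Q/2)·H = (917/2) × 22 = $10,087.00
Purchase cost = D·C = 38,000 × 43 = $1,634,000.00
Total = $16,368.59 + $10,087.00 + $1,634,000.00 = $1,660,455.59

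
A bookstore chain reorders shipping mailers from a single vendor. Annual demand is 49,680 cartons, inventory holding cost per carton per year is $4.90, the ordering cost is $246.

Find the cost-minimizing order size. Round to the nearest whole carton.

2,233 cartons

2DS/H = 2·49,680·246/4.9 = 4,988,277.55
EOQ = √4,988,277.55 ≈ 2,233.45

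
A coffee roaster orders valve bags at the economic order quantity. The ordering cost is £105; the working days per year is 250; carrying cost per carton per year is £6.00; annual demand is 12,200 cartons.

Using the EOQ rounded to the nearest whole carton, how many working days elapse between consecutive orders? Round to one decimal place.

Q* = √(2·D·S / H) = √(2·12,200·105 / 6) = √427,000.0 ≈ 653.45 → Q = 653 cartons
Cycle time = (working days × Q)/D = (250 × 653) / 12,200 = 13.381 days

13.4 days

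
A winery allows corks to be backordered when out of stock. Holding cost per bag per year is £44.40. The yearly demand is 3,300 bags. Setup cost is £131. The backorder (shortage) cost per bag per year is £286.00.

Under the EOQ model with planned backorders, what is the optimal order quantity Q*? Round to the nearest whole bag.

150 bags

Basic EOQ = √(2·3,300·131/44.4) = 139.546
Backorder adjustment √((H+b)/b) = √((44.4+286)/286) = 1.0748
Q* = 139.546 × 1.0748 ≈ 149.99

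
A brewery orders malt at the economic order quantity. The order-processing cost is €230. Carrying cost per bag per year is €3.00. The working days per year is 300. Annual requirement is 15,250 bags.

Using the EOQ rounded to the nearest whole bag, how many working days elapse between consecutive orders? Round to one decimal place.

30.1 days

Q* = √(2·D·S / H) = √(2·15,250·230 / 3) = √2,338,333.3 ≈ 1,529.16 → Q = 1,529 bags
Days between orders = 300 / (D/Q) = 300 / 9.974 ≈ 30.079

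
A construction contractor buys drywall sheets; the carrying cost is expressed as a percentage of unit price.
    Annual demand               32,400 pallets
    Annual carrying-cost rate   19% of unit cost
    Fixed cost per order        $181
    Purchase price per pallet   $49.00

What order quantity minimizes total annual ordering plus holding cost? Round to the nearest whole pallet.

1,122 pallets

Carrying cost H = $49 × 19% = $9.3100/pallet/yr
EOQ = √(2DS/H) = √(2 × 32,400 × 181 / 9.31)
    = √(1,259,806.66) ≈ 1,122.41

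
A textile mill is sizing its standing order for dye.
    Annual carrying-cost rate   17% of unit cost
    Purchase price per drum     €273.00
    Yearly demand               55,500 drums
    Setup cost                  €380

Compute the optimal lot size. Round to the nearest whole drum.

953 drums

Holding cost per drum per year: H = 17% × €273 = €46.4100
Q* = √(2·D·S / H) = √(2·55,500·380 / 46.41) = √908,855.9 ≈ 953.34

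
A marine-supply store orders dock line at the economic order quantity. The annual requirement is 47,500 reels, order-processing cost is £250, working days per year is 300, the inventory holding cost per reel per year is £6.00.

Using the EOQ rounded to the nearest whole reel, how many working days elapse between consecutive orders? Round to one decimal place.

EOQ = √(2DS/H) = √(2 × 47,500 × 250 / 6)
    = √(3,958,333.33) ≈ 1,989.56 → Q = 1,990 reels
Cycle time = (working days × Q)/D = (300 × 1,990) / 47,500 = 12.568 days

12.6 days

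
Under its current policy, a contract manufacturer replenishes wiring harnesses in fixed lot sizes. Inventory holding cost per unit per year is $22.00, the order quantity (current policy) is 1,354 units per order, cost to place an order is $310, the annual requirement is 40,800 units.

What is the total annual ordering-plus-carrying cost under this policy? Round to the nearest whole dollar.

$24,235

Ordering: D/Q × S = 40,800/1,354 × $310 = $9,341.21
Holding:  Q/2 × H = 1,354/2 × $22 = $14,894.00
Total = $9,341.21 + $14,894.00 = $24,235.21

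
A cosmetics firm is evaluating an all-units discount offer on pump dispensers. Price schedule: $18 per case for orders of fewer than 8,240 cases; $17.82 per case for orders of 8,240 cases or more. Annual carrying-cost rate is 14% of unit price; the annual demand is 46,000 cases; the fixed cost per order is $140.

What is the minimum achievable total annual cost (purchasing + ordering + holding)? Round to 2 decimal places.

$830,780.13

H₁ = 14%×$18 = $2.5200;  H₂ = 14%×$17.82 = $2.4948
EOQ₁ = √(2×46,000×140/2.5200) = 2,260.78  (< 8,240, feasible at tier 1)
EOQ₂ = √(2×46,000×140/2.4948) = 2,272.17  (< 8,240 → use Q = 8,240 at tier-2 price)
TC(tier 1 (EOQ₁), Q≈2,260.8) = $833,697.16
TC(tier 2, Q≈8,240.0) = $830,780.13
Minimum at tier 2: $830,780.13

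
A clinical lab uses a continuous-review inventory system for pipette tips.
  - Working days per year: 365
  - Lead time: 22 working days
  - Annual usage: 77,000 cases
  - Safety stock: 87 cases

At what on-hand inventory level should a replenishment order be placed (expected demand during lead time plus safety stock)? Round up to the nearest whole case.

Daily demand d = 77,000 / 365 = 210.959 cases/day
Demand during lead time = 210.959 × 22 = 4,641.10
Reorder point = 4,641.10 + 87 = 4,728.10 → round up

4,729 cases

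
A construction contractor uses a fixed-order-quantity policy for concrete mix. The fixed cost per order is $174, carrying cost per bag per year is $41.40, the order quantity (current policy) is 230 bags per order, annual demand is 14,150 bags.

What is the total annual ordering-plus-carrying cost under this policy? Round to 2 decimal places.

Ordering: D/Q × S = 14,150/230 × $174 = $10,704.78
Holding:  Q/2 × H = 230/2 × $41.4 = $4,761.00
Total = $10,704.78 + $4,761.00 = $15,465.78

$15,465.78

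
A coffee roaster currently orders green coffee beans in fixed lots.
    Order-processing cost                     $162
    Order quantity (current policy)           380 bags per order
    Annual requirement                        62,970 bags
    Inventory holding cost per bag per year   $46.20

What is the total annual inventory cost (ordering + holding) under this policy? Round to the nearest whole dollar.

$35,623

Orders/yr = 62,970/380 = 165.711; ordering cost = 165.711 × $162 = $26,845.11
Average inventory = 380/2 = 190; holding cost = 190 × $46.2 = $8,778.00
Total = $26,845.11 + $8,778.00 = $35,623.11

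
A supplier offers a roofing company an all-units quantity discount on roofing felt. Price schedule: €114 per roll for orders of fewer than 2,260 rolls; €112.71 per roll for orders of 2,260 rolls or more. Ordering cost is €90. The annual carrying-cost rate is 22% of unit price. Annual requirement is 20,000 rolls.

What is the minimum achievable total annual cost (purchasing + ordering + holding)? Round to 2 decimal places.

€2,283,016.17

H₁ = 22%×€114 = €25.0800;  H₂ = 22%×€112.71 = €24.7962
EOQ₁ = √(2×20,000×90/25.0800) = 378.87  (< 2,260, feasible at tier 1)
EOQ₂ = √(2×20,000×90/24.7962) = 381.03  (< 2,260 → use Q = 2,260 at tier-2 price)
TC(tier 1 (EOQ₁), Q≈378.9) = €2,289,502.00
TC(tier 2, Q≈2,260.0) = €2,283,016.17
Minimum at tier 2: €2,283,016.17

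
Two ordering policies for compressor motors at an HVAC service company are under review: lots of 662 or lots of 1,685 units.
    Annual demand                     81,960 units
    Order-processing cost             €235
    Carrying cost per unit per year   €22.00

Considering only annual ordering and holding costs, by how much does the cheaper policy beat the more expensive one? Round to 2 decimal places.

Annual cost at Q: ordering D·S/Q plus holding Q·H/2.
TC(662) = (81,960/662)×235 + (662/2)×22 = €36,376.56
TC(1,685) = (81,960/1,685)×235 + (1,685/2)×22 = €29,965.62
|ΔTC| = |€36,376.56 − €29,965.62| = €6,410.94

€6,410.94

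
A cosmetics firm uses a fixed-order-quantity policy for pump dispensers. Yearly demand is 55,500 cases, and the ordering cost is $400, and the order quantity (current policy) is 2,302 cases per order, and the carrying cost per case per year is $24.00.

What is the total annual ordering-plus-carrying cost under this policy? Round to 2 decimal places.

Annual ordering cost = (D/Q)·S = (55,500/2,302) × 400 = $9,643.79
Annual holding cost  = (Q/2)·H = (2,302/2) × 24 = $27,624.00
Total = $9,643.79 + $27,624.00 = $37,267.79

$37,267.79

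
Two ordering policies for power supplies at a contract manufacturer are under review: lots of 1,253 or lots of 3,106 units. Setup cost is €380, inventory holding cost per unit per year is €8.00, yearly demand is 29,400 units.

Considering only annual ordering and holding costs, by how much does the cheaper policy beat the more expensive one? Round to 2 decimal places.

€2,092.71

TC(Q) = (D/Q)S + (Q/2)H
TC(1,253) = (29,400/1,253)×380 + (1,253/2)×8 = €13,928.20
TC(3,106) = (29,400/3,106)×380 + (3,106/2)×8 = €16,020.91
Cheaper: Q = 1,253.  Difference = €2,092.71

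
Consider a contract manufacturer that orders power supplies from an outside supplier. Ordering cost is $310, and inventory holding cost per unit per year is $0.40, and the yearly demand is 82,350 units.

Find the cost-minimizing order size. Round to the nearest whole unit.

Q* = √(2·D·S / H) = √(2·82,350·310 / 0.4) = √127,642,500.0 ≈ 11,297.90

11,298 units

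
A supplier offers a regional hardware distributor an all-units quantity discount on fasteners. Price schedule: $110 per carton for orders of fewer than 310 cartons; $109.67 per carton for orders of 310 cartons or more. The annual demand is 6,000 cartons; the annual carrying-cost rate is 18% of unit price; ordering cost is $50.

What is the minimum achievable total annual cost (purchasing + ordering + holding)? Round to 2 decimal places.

H₁ = 18%×$110 = $19.8000;  H₂ = 18%×$109.67 = $19.7406
EOQ₁ = √(2×6,000×50/19.8000) = 174.08  (< 310, feasible at tier 1)
EOQ₂ = √(2×6,000×50/19.7406) = 174.34  (< 310 → use Q = 310 at tier-2 price)
TC(tier 1 (EOQ₁), Q≈174.1) = $663,446.74
TC(tier 2, Q≈310.0) = $662,047.53
Minimum at tier 2: $662,047.53

$662,047.53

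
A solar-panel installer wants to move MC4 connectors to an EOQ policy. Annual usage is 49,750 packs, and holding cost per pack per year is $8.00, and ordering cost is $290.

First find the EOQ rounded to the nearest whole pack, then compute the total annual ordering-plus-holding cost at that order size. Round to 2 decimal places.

$15,193.42

EOQ = √(2DS/H) = √(2 × 49,750 × 290 / 8)
    = √(3,606,875.00) ≈ 1,899.18 → Q = 1,899 packs
Orders/yr = 49,750/1,899 = 26.198; ordering cost = 26.198 × $290 = $7,597.42
Average inventory = 1,899/2 = 949.5; holding cost = 949.5 × $8 = $7,596.00
Total = $7,597.42 + $7,596.00 = $15,193.42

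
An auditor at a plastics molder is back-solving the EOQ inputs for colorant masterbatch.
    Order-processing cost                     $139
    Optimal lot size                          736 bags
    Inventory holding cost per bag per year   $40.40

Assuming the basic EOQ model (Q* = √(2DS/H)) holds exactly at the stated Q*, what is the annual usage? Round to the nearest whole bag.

78,721 bags per year

From Q* = √(2DS/H) ⇒ Q*² = 2DS/H.
D = Q²H / (2S) = 736² × 40.4 / (2 × 139) = 78,721.29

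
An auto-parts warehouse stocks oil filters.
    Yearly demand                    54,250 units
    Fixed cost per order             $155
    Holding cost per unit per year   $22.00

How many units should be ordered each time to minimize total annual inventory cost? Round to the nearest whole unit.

2DS/H = 2·54,250·155/22 = 764,431.82
EOQ = √764,431.82 ≈ 874.32

874 units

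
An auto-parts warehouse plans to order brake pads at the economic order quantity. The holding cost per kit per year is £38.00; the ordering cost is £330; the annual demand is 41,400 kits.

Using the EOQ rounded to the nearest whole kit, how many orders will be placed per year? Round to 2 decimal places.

48.82 orders per year

Optimal lot size Q* = (2 × 41,400 × £330 / £38)^½ ≈ 847.97 → Q = 848
N = D/Q = 41,400/848 ≈ 48.821 orders/yr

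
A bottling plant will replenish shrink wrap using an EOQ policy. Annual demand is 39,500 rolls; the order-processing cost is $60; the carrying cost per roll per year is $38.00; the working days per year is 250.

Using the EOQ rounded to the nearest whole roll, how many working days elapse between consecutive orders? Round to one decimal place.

2.2 days

EOQ = √(2DS/H) = √(2 × 39,500 × 60 / 38)
    = √(124,736.84) ≈ 353.18 → Q = 353 rolls
Days between orders = 250 / (D/Q) = 250 / 111.898 ≈ 2.234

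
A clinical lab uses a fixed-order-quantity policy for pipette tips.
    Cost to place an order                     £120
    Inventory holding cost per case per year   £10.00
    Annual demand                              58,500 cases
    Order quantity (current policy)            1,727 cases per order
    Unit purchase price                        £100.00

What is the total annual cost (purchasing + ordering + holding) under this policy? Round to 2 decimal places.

£5,862,699.85

Annual ordering cost = (D/Q)·S = (58,500/1,727) × 120 = £4,064.85
Annual holding cost  = (Q/2)·H = (1,727/2) × 10 = £8,635.00
Purchase cost = D·C = 58,500 × 100 = £5,850,000.00
Total = £4,064.85 + £8,635.00 + £5,850,000.00 = £5,862,699.85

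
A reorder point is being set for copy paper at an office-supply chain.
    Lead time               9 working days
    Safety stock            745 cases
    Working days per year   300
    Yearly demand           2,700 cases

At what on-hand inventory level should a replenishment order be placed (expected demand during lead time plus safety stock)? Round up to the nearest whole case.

826 cases

Daily demand d = 2,700 / 300 = 9.000 cases/day
Demand during lead time = 9.000 × 9 = 81.00
Reorder point = 81.00 + 745 = 826.00 → round up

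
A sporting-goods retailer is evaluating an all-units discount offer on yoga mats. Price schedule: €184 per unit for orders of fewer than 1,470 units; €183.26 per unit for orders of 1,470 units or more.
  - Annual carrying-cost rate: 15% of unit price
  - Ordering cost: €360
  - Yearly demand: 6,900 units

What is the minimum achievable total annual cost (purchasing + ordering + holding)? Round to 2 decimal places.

€1,281,309.69

H₁ = 15%×€184 = €27.6000;  H₂ = 15%×€183.26 = €27.4890
EOQ₁ = √(2×6,900×360/27.6000) = 424.26  (< 1,470, feasible at tier 1)
EOQ₂ = √(2×6,900×360/27.4890) = 425.12  (< 1,470 → use Q = 1,470 at tier-2 price)
TC(tier 1 (EOQ₁), Q≈424.3) = €1,281,309.69
TC(tier 2, Q≈1,470.0) = €1,286,388.21
Minimum at tier 1 (EOQ₁): €1,281,309.69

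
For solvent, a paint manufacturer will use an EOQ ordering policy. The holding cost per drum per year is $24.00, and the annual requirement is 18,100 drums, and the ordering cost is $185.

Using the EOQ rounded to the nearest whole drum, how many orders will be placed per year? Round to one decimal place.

34.3 orders per year

2DS/H = 2·18,100·185/24 = 279,041.67
EOQ = √279,041.67 ≈ 528.24 → Q = 528
Orders per year = D/Q = 18,100 / 528 = 34.280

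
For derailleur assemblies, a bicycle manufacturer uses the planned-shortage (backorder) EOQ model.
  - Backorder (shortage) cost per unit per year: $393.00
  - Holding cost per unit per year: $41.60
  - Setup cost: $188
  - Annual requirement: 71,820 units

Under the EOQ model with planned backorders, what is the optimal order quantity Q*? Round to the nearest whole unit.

Q* = √(2DS/H) · √((H + b)/b)
   = √(2 × 71,820 × 188 / 41.6) · √((41.6 + 393) / 393)
   = 805.694 × 1.0516 ≈ 847.26

847 units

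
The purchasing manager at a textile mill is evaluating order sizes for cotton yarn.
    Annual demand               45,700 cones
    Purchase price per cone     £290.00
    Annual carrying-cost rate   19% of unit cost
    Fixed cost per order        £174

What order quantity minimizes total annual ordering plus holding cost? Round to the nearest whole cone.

H = i·C = 0.19 × £290 = £55.1000 per cone-year
Optimal lot size Q* = (2 × 45,700 × £174 / £55.1)^½ ≈ 537.24

537 cones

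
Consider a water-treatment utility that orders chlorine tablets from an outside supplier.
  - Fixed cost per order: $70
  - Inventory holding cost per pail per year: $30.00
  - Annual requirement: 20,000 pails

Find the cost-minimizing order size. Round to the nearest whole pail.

EOQ = √(2DS/H) = √(2 × 20,000 × 70 / 30)
    = √(93,333.33) ≈ 305.51

306 pails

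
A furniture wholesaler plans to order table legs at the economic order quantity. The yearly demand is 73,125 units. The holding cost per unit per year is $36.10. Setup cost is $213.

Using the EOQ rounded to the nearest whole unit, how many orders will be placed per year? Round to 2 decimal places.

Optimal lot size Q* = (2 × 73,125 × $213 / $36.1)^½ ≈ 928.93 → Q = 929
N = D/Q = 73,125/929 ≈ 78.714 orders/yr

78.71 orders per year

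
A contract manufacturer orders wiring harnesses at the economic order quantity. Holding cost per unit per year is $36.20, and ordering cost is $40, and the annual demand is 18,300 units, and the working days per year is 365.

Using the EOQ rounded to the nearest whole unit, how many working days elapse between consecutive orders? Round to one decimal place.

EOQ = √(2DS/H) = √(2 × 18,300 × 40 / 36.2)
    = √(40,441.99) ≈ 201.10 → Q = 201 units
Cycle time = (working days × Q)/D = (365 × 201) / 18,300 = 4.009 days

4.0 days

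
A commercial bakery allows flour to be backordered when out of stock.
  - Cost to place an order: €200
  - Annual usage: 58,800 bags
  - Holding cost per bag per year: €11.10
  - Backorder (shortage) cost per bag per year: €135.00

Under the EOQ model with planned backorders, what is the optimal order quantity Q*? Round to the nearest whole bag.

Q* = √(2DS/H) · √((H + b)/b)
   = √(2 × 58,800 × 200 / 11.1) · √((11.1 + 135) / 135)
   = 1,455.651 × 1.0403 ≈ 1,514.31

1,514 bags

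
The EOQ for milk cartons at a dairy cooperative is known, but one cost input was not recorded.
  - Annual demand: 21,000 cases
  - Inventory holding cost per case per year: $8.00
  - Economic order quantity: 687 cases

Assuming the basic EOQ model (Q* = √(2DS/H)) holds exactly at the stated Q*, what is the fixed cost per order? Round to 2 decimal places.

$89.90

From Q* = √(2DS/H) ⇒ Q*² = 2DS/H.
S = Q²H / (2D) = 687² × 8 / (2 × 21,000) = 89.8989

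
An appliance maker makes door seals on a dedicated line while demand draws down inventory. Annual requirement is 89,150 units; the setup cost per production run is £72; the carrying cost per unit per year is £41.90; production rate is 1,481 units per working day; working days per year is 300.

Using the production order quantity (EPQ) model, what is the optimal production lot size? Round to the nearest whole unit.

Daily demand d = 89,150/300 = 297.167; p = 1481; 1 − d/p = 0.79935
EPQ = √(2DS / (H(1 − d/p)))
    = √(2 × 89,150 × 72 / (41.9 × 0.79935)) ≈ 619.11

619 units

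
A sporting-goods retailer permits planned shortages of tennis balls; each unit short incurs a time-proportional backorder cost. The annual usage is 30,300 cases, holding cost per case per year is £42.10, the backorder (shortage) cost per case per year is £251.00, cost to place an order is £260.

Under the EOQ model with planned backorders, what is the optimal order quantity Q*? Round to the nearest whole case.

661 cases

Q* = √(2DS/H) · √((H + b)/b)
   = √(2 × 30,300 × 260 / 42.1) · √((42.1 + 251) / 251)
   = 611.761 × 1.0806 ≈ 661.08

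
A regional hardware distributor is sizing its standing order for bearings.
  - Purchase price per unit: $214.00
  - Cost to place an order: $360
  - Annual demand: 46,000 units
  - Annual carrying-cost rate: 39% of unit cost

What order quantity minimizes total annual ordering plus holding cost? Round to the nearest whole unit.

Holding cost per unit per year: H = 39% × $214 = $83.4600
EOQ = √(2DS/H) = √(2 × 46,000 × 360 / 83.46)
    = √(396,836.81) ≈ 629.95

630 units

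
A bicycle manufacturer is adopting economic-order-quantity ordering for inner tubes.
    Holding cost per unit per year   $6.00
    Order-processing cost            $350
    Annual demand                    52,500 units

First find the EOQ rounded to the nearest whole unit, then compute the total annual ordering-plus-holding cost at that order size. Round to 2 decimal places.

$14,849.24

EOQ = √(2DS/H) = √(2 × 52,500 × 350 / 6)
    = √(6,125,000.00) ≈ 2,474.87 → Q = 2,475 units
Ordering: D/Q × S = 52,500/2,475 × $350 = $7,424.24
Holding:  Q/2 × H = 2,475/2 × $6 = $7,425.00
Total = $7,424.24 + $7,425.00 = $14,849.24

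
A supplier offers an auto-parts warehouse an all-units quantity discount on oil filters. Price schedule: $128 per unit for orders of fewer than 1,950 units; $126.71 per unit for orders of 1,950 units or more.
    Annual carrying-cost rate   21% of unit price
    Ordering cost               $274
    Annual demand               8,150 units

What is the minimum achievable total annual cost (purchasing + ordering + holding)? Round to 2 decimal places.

H₁ = 21%×$128 = $26.8800;  H₂ = 21%×$126.71 = $26.6091
EOQ₁ = √(2×8,150×274/26.8800) = 407.62  (< 1,950, feasible at tier 1)
EOQ₂ = √(2×8,150×274/26.6091) = 409.69  (< 1,950 → use Q = 1,950 at tier-2 price)
TC(tier 1 (EOQ₁), Q≈407.6) = $1,054,156.80
TC(tier 2, Q≈1,950.0) = $1,059,775.55
Minimum at tier 1 (EOQ₁): $1,054,156.80

$1,054,156.80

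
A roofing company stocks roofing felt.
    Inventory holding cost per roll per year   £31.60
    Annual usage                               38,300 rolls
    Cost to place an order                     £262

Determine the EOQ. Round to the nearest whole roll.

797 rolls

Optimal lot size Q* = (2 × 38,300 × £262 / £31.6)^½ ≈ 796.93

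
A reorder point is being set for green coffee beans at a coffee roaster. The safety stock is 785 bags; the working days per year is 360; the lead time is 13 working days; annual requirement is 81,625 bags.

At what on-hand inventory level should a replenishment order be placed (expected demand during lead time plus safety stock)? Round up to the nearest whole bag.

3,733 bags

Daily demand d = 81,625 / 360 = 226.736 bags/day
Demand during lead time = 226.736 × 13 = 2,947.57
Reorder point = 2,947.57 + 785 = 3,732.57 → round up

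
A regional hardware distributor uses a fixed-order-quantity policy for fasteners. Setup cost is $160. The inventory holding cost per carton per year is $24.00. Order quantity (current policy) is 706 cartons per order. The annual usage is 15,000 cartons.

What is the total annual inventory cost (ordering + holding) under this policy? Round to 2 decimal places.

$11,871.43

Annual ordering cost = (D/Q)·S = (15,000/706) × 160 = $3,399.43
Annual holding cost  = (Q/2)·H = (706/2) × 24 = $8,472.00
Total = $3,399.43 + $8,472.00 = $11,871.43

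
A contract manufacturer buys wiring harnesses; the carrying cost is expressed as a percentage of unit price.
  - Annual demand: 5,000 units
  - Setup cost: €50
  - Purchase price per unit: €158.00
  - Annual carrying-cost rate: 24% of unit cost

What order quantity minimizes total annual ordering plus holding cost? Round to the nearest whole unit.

H = i·C = 0.24 × €158 = €37.9200 per unit-year
Optimal lot size Q* = (2 × 5,000 × €50 / €37.92)^½ ≈ 114.83

115 units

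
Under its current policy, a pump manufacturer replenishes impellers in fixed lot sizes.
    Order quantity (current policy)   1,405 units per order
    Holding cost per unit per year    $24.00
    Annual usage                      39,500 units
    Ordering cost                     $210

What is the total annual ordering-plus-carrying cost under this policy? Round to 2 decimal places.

Ordering: D/Q × S = 39,500/1,405 × $210 = $5,903.91
Holding:  Q/2 × H = 1,405/2 × $24 = $16,860.00
Total = $5,903.91 + $16,860.00 = $22,763.91

$22,763.91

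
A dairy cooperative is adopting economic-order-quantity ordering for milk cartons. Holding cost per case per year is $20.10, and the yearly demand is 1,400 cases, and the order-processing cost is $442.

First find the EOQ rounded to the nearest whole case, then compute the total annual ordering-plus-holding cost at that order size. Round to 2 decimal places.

Optimal lot size Q* = (2 × 1,400 × $442 / $20.1)^½ ≈ 248.14 → Q = 248 cases
Annual ordering cost = (D/Q)·S = (1,400/248) × 442 = $2,495.16
Annual holding cost  = (Q/2)·H = (248/2) × 20.1 = $2,492.40
Total = $2,495.16 + $2,492.40 = $4,987.56

$4,987.56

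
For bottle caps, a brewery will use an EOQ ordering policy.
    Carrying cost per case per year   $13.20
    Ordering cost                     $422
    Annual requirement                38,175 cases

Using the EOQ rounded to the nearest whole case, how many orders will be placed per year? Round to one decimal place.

Optimal lot size Q* = (2 × 38,175 × $422 / $13.2)^½ ≈ 1,562.33 → Q = 1,562
N = D/Q = 38,175/1,562 ≈ 24.440 orders/yr

24.4 orders per year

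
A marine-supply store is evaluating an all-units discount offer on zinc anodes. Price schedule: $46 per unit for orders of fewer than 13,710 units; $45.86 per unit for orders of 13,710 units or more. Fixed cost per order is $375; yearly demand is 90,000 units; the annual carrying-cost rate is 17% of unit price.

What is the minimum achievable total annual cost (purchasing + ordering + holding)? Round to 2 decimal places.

H₁ = 17%×$46 = $7.8200;  H₂ = 17%×$45.86 = $7.7962
EOQ₁ = √(2×90,000×375/7.8200) = 2,937.98  (< 13,710, feasible at tier 1)
EOQ₂ = √(2×90,000×375/7.7962) = 2,942.46  (< 13,710 → use Q = 13,710 at tier-2 price)
TC(tier 1 (EOQ₁), Q≈2,938.0) = $4,162,974.99
TC(tier 2, Q≈13,710.0) = $4,183,304.66
Minimum at tier 1 (EOQ₁): $4,162,974.99

$4,162,974.99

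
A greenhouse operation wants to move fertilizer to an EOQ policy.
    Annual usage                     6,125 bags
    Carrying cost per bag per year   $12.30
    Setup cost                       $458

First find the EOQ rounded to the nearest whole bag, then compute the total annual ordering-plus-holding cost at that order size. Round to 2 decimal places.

EOQ = √(2DS/H) = √(2 × 6,125 × 458 / 12.3)
    = √(456,138.21) ≈ 675.38 → Q = 675 bags
Orders/yr = 6,125/675 = 9.074; ordering cost = 9.074 × $458 = $4,155.93
Average inventory = 675/2 = 337.5; holding cost = 337.5 × $12.3 = $4,151.25
Total = $4,155.93 + $4,151.25 = $8,307.18

$8,307.18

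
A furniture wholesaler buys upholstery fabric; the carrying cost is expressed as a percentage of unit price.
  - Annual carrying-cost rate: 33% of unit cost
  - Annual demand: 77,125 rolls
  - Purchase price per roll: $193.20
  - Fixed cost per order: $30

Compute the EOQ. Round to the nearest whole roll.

269 rolls

Carrying cost H = $193.2 × 33% = $63.7560/roll/yr
2DS/H = 2·77,125·30/63.756 = 72,581.40
EOQ = √72,581.40 ≈ 269.41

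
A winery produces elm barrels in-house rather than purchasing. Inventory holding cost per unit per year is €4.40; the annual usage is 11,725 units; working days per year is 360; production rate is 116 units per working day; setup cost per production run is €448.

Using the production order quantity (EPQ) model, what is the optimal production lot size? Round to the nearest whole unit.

1,822 units

d = 11,725/360 = 32.5694 units/day;  effective holding cost H(1 − d/p) = 4.4·(1 − 32.5694/116) = 3.16461
Q* = √(2DS / H_eff) = √(2·11,725·448 / 3.16461) ≈ 1,822.01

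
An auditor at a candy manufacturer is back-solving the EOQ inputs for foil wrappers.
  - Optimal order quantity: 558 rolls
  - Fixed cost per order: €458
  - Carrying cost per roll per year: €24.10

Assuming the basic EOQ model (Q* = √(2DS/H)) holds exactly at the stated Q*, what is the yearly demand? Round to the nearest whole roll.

8,192 rolls per year

EOQ relation: Q² = 2DS/H, so rearrange for the unknown.
D = Q²H / (2S) = 558² × 24.1 / (2 × 458) = 8,192.00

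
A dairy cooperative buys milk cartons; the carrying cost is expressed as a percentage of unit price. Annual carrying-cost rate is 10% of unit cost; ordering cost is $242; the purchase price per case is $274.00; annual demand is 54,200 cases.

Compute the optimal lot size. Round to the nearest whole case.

978 cases

Carrying cost H = $274 × 10% = $27.4000/case/yr
Q* = √(2·D·S / H) = √(2·54,200·242 / 27.4) = √957,401.5 ≈ 978.47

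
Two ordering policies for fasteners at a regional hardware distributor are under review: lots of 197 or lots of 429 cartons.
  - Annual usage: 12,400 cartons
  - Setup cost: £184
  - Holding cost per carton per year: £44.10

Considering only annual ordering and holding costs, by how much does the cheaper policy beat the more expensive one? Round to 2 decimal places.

TC(Q) = (D/Q)S + (Q/2)H
TC(197) = (12,400/197)×184 + (197/2)×44.1 = £15,925.58
TC(429) = (12,400/429)×184 + (429/2)×44.1 = £14,777.86
|ΔTC| = |£15,925.58 − £14,777.86| = £1,147.71

£1,147.71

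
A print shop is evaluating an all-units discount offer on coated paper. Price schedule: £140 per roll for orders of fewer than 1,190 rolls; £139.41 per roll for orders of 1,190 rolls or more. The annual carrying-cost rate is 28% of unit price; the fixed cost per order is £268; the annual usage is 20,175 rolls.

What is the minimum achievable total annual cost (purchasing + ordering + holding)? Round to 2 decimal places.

£2,840,366.07

H₁ = 28%×£140 = £39.2000;  H₂ = 28%×£139.41 = £39.0348
EOQ₁ = √(2×20,175×268/39.2000) = 525.23  (< 1,190, feasible at tier 1)
EOQ₂ = √(2×20,175×268/39.0348) = 526.34  (< 1,190 → use Q = 1,190 at tier-2 price)
TC(tier 1 (EOQ₁), Q≈525.2) = £2,845,088.86
TC(tier 2, Q≈1,190.0) = £2,840,366.07
Minimum at tier 2: £2,840,366.07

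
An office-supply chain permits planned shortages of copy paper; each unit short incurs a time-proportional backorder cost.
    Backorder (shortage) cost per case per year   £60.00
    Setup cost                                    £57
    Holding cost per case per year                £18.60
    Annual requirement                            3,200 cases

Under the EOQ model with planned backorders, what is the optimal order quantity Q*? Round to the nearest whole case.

Basic EOQ = √(2·3,200·57/18.6) = 140.046
Backorder adjustment √((H+b)/b) = √((18.6+60)/60) = 1.1446
Q* = 140.046 × 1.1446 ≈ 160.29

160 cases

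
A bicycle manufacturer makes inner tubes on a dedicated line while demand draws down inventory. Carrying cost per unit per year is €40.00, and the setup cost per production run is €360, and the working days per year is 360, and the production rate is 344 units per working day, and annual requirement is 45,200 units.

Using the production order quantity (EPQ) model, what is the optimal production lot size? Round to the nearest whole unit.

d = 45,200/360 = 125.5556 units/day;  effective holding cost H(1 − d/p) = 40·(1 − 125.5556/344) = 25.40052
Q* = √(2DS / H_eff) = √(2·45,200·360 / 25.40052) ≈ 1,131.92

1,132 units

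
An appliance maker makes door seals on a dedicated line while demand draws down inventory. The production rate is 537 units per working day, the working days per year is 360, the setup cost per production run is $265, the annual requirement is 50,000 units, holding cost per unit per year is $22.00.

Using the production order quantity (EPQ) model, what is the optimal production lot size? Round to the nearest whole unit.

1,275 units

d = 50,000/360 = 138.8889 units/day;  effective holding cost H(1 − d/p) = 22·(1 − 138.8889/537) = 16.30995
Q* = √(2DS / H_eff) = √(2·50,000·265 / 16.30995) ≈ 1,274.67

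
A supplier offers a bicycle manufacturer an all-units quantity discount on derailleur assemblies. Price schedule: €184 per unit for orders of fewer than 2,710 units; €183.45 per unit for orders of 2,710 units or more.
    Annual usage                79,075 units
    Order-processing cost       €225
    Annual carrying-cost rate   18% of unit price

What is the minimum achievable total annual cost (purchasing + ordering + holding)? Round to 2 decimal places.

€14,557,617.47

H₁ = 18%×€184 = €33.1200;  H₂ = 18%×€183.45 = €33.0210
EOQ₁ = √(2×79,075×225/33.1200) = 1,036.53  (< 2,710, feasible at tier 1)
EOQ₂ = √(2×79,075×225/33.0210) = 1,038.08  (< 2,710 → use Q = 2,710 at tier-2 price)
TC(tier 1 (EOQ₁), Q≈1,036.5) = €14,584,129.78
TC(tier 2, Q≈2,710.0) = €14,557,617.47
Minimum at tier 2: €14,557,617.47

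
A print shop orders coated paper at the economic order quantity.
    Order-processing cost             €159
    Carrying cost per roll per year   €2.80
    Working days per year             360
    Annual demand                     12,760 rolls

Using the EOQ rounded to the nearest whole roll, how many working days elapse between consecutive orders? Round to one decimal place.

Q* = √(2·D·S / H) = √(2·12,760·159 / 2.8) = √1,449,171.4 ≈ 1,203.82 → Q = 1,204 rolls
Days between orders = 360 / (D/Q) = 360 / 10.598 ≈ 33.969

34.0 days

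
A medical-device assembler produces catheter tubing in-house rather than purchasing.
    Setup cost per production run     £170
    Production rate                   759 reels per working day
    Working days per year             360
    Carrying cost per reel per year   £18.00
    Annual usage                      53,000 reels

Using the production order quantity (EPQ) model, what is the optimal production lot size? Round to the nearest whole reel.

Daily demand d = 53,000/360 = 147.222; p = 759; 1 − d/p = 0.80603
EPQ = √(2DS / (H(1 − d/p)))
    = √(2 × 53,000 × 170 / (18 × 0.80603)) ≈ 1,114.46

1,114 reels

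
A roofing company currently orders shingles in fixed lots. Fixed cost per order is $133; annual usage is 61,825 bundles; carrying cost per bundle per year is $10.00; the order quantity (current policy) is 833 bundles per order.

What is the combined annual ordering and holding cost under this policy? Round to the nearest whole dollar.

$14,036

Orders/yr = 61,825/833 = 74.220; ordering cost = 74.220 × $133 = $9,871.22
Average inventory = 833/2 = 416.5; holding cost = 416.5 × $10 = $4,165.00
Total = $9,871.22 + $4,165.00 = $14,036.22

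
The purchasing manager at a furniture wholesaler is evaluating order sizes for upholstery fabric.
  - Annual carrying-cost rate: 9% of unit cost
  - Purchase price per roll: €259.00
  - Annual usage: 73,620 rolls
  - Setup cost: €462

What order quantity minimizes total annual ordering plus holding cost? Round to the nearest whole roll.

1,708 rolls

Carrying cost H = €259 × 9% = €23.3100/roll/yr
Optimal lot size Q* = (2 × 73,620 × €462 / €23.31)^½ ≈ 1,708.29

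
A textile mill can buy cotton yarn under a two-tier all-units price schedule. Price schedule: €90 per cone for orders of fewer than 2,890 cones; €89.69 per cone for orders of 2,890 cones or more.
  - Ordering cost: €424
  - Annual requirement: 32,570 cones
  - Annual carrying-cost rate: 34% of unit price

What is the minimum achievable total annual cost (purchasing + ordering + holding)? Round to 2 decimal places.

H₁ = 34%×€90 = €30.6000;  H₂ = 34%×€89.69 = €30.4946
EOQ₁ = √(2×32,570×424/30.6000) = 950.05  (< 2,890, feasible at tier 1)
EOQ₂ = √(2×32,570×424/30.4946) = 951.69  (< 2,890 → use Q = 2,890 at tier-2 price)
TC(tier 1 (EOQ₁), Q≈950.0) = €2,960,371.51
TC(tier 2, Q≈2,890.0) = €2,970,046.43
Minimum at tier 1 (EOQ₁): €2,960,371.51

€2,960,371.51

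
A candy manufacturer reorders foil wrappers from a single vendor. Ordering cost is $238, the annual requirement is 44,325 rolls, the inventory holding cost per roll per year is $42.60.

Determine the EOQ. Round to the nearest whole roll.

704 rolls

Optimal lot size Q* = (2 × 44,325 × $238 / $42.6)^½ ≈ 703.76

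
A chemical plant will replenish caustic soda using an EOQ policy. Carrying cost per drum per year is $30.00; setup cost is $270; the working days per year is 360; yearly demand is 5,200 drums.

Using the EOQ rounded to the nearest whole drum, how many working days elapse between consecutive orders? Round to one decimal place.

21.2 days

EOQ = √(2DS/H) = √(2 × 5,200 × 270 / 30)
    = √(93,600.00) ≈ 305.94 → Q = 306 drums
Days between orders = 360 / (D/Q) = 360 / 16.993 ≈ 21.185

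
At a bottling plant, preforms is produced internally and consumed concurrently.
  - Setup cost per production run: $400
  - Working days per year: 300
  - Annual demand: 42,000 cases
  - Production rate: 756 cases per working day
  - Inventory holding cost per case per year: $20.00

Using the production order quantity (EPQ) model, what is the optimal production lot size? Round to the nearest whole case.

1,436 cases

Daily demand d = 42,000/300 = 140.000; p = 756; 1 − d/p = 0.81481
EPQ = √(2DS / (H(1 − d/p)))
    = √(2 × 42,000 × 400 / (20 × 0.81481)) ≈ 1,435.90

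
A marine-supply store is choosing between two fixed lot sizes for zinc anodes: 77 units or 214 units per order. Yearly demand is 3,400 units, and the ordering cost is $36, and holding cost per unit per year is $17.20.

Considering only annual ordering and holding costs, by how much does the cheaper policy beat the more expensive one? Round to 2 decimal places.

Annual cost at Q: ordering D·S/Q plus holding Q·H/2.
TC(77) = (3,400/77)×36 + (77/2)×17.2 = $2,251.81
TC(214) = (3,400/214)×36 + (214/2)×17.2 = $2,412.36
|ΔTC| = |$2,251.81 − $2,412.36| = $160.55

$160.55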